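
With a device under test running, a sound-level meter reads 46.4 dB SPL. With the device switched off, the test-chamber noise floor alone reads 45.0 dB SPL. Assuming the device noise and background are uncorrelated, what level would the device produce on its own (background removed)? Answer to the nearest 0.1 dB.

Remove the background by subtracting linear intensities:
L_src = 10·log₁₀(10^(46.4/10) − 10^(45.0/10)) = 10·log₁₀(12030) = 40.8 dB SPL.

40.8 dB SPL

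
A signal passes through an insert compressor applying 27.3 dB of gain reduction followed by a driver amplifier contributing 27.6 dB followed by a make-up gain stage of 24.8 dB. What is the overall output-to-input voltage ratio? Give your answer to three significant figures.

Net gain = (−27.3) + 27.6 + 24.8 = 25.1 dB.
Voltage ratio = 10^(25.1/20) = 18.0.

18.0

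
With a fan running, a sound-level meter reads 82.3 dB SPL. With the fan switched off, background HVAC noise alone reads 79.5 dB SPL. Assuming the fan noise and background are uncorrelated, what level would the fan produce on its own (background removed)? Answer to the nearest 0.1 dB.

79.1 dB SPL

Subtract intensities: L_src = 10·log₁₀(10^(L_total/10) − 10^(L_bg/10)).
L_src = 10·log₁₀(10^(82.3/10) − 10^(79.5/10)) = 10·log₁₀(80700000) = 79.1 dB SPL.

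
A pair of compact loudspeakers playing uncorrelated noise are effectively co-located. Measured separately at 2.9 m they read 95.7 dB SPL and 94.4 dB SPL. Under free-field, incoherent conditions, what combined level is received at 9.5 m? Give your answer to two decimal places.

Combined at 2.9 m: 10·log₁₀(10^(95.7/10)+10^(94.4/10)) = 98.109 dB SPL.
Then apply −20·log₁₀(9.5/2.9) = -10.307 dB → 87.80 dB SPL.

87.80 dB SPL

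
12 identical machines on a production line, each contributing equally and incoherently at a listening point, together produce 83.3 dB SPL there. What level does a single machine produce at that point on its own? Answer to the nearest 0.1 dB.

72.5 dB SPL

12 equal incoherent sources add 10·log₁₀(12) = 10.79 dB over one source.
L_one = 83.3 − 10.79 = 72.5 dB SPL.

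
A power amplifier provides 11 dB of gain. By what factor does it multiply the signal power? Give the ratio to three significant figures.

Power ratio = 10^(dB/10).
10^(11/10) = 10^(1.100) = 12.6.

12.6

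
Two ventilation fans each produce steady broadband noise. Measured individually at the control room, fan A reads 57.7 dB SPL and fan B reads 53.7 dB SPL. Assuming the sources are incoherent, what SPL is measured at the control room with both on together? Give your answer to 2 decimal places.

Add the sources as powers (linear), then convert back to dB:
L_total = 10·log₁₀(10^(57.7/10) + 10^(53.7/10)) = 10·log₁₀(823300) = 59.16 dB SPL.

59.16 dB SPL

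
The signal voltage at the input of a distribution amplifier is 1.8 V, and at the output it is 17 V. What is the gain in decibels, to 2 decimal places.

For a voltage ratio, dB = 20·log₁₀(V₂/V₁).
20·log₁₀(17/1.8) = 20·log₁₀(9.444) = 19.50 dB.

19.50 dB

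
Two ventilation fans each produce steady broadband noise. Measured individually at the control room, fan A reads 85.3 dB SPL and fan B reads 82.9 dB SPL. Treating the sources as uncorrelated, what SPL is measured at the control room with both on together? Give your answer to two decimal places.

87.27 dB SPL

Incoherent sources sum as intensities:
L_total = 10·log₁₀(10^(85.3/10) + 10^(82.9/10)) = 10·log₁₀(533800000) = 87.27 dB SPL.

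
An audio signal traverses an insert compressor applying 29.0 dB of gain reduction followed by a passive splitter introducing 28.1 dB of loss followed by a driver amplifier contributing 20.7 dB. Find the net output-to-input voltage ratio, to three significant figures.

Net gain = (−29.0) + (−28.1) + 20.7 = -36.4 dB.
Voltage ratio = 10^(-36.4/20) = 0.0151.

0.0151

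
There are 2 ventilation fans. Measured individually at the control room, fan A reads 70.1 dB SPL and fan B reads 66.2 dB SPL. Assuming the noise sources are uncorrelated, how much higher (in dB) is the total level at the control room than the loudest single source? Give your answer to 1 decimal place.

1.5 dB

Incoherent sources sum as intensities:
L_total = 10·log₁₀(10^(70.1/10) + 10^(66.2/10)) = 71.58 dB SPL.
Excess over the loudest (70.1 dB): 71.58 − 70.1 = 1.5 dB.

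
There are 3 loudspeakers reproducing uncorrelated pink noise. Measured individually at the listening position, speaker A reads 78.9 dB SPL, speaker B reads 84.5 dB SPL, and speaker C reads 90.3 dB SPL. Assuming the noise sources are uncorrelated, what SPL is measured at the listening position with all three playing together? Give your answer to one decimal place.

91.6 dB SPL

Uncorrelated sources add in intensity (power), not in dB.
L_total = 10·log₁₀(10^(78.9/10) + 10^(84.5/10) + 10^(90.3/10)) = 10·log₁₀(1431000000) = 91.6 dB SPL.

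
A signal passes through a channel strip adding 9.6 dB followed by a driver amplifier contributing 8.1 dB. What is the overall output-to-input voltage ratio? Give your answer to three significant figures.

7.67

Net gain = 9.6 + 8.1 = 17.7 dB.
Voltage ratio = 10^(17.7/20) = 7.67.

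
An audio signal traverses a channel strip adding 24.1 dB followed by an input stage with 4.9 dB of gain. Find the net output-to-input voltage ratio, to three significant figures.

Net gain = 24.1 + 4.9 = 29.0 dB.
Voltage ratio = 10^(29.0/20) = 28.2.

28.2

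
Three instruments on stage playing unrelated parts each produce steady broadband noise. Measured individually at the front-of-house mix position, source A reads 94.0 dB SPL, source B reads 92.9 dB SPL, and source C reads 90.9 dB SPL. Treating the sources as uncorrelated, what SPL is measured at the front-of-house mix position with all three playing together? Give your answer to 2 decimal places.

97.55 dB SPL

Add the sources as powers (linear), then convert back to dB:
L_total = 10·log₁₀(10^(94.0/10) + 10^(92.9/10) + 10^(90.9/10)) = 10·log₁₀(5692000000) = 97.55 dB SPL.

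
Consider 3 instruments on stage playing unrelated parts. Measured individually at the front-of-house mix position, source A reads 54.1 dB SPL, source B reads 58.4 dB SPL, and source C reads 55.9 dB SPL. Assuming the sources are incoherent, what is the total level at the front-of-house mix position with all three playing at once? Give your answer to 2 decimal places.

Incoherent sources sum as intensities:
L_total = 10·log₁₀(10^(54.1/10) + 10^(58.4/10) + 10^(55.9/10)) = 10·log₁₀(1338000) = 61.26 dB SPL.

61.26 dB SPL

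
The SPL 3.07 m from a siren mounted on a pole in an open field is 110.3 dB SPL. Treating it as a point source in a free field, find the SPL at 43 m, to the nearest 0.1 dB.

For a point source in a free field, ΔL = −20·log₁₀(d₂/d₁).
ΔL = −20·log₁₀(43/3.07) = -22.93 dB, so L₂ = 110.3 + (-22.93) = 87.4 dB SPL.

87.4 dB SPL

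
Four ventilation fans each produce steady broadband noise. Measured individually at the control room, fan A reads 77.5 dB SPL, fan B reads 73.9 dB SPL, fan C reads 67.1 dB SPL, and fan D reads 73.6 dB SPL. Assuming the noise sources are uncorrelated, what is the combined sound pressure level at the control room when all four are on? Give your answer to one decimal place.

80.4 dB SPL

Add the sources as powers (linear), then convert back to dB:
L_total = 10·log₁₀(10^(77.5/10) + 10^(73.9/10) + 10^(67.1/10) + 10^(73.6/10)) = 10·log₁₀(108800000) = 80.4 dB SPL.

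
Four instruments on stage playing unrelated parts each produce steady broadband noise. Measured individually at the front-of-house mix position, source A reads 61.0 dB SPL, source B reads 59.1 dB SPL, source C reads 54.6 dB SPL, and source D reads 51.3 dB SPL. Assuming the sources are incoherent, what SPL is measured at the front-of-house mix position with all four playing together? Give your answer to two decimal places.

Uncorrelated sources add in intensity (power), not in dB.
L_total = 10·log₁₀(10^(61.0/10) + 10^(59.1/10) + 10^(54.6/10) + 10^(51.3/10)) = 10·log₁₀(2495000) = 63.97 dB SPL.

63.97 dB SPL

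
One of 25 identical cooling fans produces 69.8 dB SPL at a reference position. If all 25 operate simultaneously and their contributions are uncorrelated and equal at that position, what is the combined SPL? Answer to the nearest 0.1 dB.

83.8 dB SPL

25 equal incoherent sources raise the level by 10·log₁₀(25) = 13.98 dB.
L_total = 69.8 + 13.98 = 83.8 dB SPL.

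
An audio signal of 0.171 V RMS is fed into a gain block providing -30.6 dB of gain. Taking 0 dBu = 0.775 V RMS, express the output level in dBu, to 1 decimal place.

-43.7 dBu

Input level: 20·log₁₀(0.171/0.775) = -13.13 dBu.
Output: -13.13 − 30.6 = -43.7 dBu.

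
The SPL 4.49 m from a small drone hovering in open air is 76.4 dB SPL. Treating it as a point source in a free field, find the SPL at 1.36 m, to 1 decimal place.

Inverse-square spreading gives ΔL = −20·log₁₀(d₂/d₁).
ΔL = −20·log₁₀(1.36/4.49) = 10.37 dB, so L₂ = 76.4 + (10.37) = 86.8 dB SPL.

86.8 dB SPL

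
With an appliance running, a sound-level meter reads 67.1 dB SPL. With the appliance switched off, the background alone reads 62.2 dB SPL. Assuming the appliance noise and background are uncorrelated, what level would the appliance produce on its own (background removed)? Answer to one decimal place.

65.4 dB SPL

Background correction is a power subtraction:
L_src = 10·log₁₀(10^(67.1/10) − 10^(62.2/10)) = 10·log₁₀(3469000) = 65.4 dB SPL.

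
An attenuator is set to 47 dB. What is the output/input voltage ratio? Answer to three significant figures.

Voltage ratio = 10^(dB/20).
10^(-47/20) = 10^(-2.350) = 0.00447.

0.00447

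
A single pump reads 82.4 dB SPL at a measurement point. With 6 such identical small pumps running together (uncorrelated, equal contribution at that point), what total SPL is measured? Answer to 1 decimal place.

90.2 dB SPL

6 equal incoherent sources raise the level by 10·log₁₀(6) = 7.78 dB.
L_total = 82.4 + 7.78 = 90.2 dB SPL.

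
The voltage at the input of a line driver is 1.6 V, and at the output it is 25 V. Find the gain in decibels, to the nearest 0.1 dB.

23.9 dB

For a voltage ratio, dB = 20·log₁₀(V₂/V₁).
20·log₁₀(25/1.6) = 20·log₁₀(15.62) = 23.9 dB.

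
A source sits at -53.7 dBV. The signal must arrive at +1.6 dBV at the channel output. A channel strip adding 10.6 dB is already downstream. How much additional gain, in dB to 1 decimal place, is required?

44.7 dB

The required make-up gain is the shortfall in the dB sum.
G = +1.6 − (-53.7) − 10.6 = 44.7 dB.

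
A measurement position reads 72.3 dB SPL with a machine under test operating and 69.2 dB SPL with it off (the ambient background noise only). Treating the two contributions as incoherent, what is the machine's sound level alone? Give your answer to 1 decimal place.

Background correction is a power subtraction:
L_src = 10·log₁₀(10^(72.3/10) − 10^(69.2/10)) = 10·log₁₀(8665000) = 69.4 dB SPL.

69.4 dB SPL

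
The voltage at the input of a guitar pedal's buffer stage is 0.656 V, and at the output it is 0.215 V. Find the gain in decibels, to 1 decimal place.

-9.7 dB

For a voltage ratio, dB = 20·log₁₀(V₂/V₁).
20·log₁₀(0.215/0.656) = 20·log₁₀(0.3277) = -9.7 dB.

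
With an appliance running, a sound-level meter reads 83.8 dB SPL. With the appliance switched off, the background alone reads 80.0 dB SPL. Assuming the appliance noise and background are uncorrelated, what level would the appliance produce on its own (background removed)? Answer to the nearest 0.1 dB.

81.5 dB SPL

Background correction is a power subtraction:
L_src = 10·log₁₀(10^(83.8/10) − 10^(80.0/10)) = 10·log₁₀(139900000) = 81.5 dB SPL.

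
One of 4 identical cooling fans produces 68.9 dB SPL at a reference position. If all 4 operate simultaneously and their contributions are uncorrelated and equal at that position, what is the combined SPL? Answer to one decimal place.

4 equal incoherent sources raise the level by 10·log₁₀(4) = 6.02 dB.
L_total = 68.9 + 6.02 = 74.9 dB SPL.

74.9 dB SPL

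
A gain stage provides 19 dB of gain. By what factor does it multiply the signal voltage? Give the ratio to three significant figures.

8.91

Voltage ratio = 10^(dB/20).
10^(19/20) = 10^(0.9500) = 8.91.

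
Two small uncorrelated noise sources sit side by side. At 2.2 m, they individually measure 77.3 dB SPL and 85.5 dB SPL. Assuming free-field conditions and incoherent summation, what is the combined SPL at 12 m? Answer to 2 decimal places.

Combined at 2.2 m: 10·log₁₀(10^(77.3/10)+10^(85.5/10)) = 86.112 dB SPL.
Then apply −20·log₁₀(12/2.2) = -14.735 dB → 71.38 dB SPL.

71.38 dB SPL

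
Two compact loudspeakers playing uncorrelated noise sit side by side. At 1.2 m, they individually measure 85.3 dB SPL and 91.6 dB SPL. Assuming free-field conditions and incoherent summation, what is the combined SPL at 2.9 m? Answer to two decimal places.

Combined at 1.2 m: 10·log₁₀(10^(85.3/10)+10^(91.6/10)) = 92.515 dB SPL.
Then apply −20·log₁₀(2.9/1.2) = -7.664 dB → 84.85 dB SPL.

84.85 dB SPL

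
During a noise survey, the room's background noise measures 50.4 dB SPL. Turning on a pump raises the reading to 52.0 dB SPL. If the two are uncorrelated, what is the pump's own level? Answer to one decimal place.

46.9 dB SPL

Background correction is a power subtraction:
L_src = 10·log₁₀(10^(52.0/10) − 10^(50.4/10)) = 10·log₁₀(48840) = 46.9 dB SPL.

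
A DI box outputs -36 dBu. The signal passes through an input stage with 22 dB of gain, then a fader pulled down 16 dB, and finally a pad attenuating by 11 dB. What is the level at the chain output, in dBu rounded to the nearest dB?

-41 dBu

In dB, series stages simply add:
-36 + 22 − 16 − 11 = -41 dBu.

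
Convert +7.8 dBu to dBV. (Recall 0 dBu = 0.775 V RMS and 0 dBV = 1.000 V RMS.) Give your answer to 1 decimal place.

The offset between the scales is 20·log₁₀(0.775/1.000) = −2.214 dB.
So dBV = +7.8 − 2.214 = +5.6 dBV.

+5.6 dBV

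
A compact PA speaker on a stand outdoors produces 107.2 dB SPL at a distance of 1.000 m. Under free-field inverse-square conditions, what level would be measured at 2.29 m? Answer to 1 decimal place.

Inverse-square spreading gives ΔL = −20·log₁₀(d₂/d₁).
ΔL = −20·log₁₀(2.29/1.000) = -7.20 dB, so L₂ = 107.2 + (-7.20) = 100.0 dB SPL.

100.0 dB SPL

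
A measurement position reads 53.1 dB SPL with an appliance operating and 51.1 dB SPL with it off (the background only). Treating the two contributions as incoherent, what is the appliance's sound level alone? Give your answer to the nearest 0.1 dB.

48.8 dB SPL

Subtract intensities: L_src = 10·log₁₀(10^(L_total/10) − 10^(L_bg/10)).
L_src = 10·log₁₀(10^(53.1/10) − 10^(51.1/10)) = 10·log₁₀(75350) = 48.8 dB SPL.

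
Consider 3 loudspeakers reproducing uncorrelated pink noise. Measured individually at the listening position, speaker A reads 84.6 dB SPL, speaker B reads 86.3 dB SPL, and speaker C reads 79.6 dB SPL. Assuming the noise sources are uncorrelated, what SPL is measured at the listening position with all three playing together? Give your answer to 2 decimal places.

89.06 dB SPL

Uncorrelated sources add in intensity (power), not in dB.
L_total = 10·log₁₀(10^(84.6/10) + 10^(86.3/10) + 10^(79.6/10)) = 10·log₁₀(806200000) = 89.06 dB SPL.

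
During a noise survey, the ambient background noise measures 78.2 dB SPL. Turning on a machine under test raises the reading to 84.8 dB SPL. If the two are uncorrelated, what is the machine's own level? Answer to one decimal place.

Background correction is a power subtraction:
L_src = 10·log₁₀(10^(84.8/10) − 10^(78.2/10)) = 10·log₁₀(235900000) = 83.7 dB SPL.

83.7 dB SPL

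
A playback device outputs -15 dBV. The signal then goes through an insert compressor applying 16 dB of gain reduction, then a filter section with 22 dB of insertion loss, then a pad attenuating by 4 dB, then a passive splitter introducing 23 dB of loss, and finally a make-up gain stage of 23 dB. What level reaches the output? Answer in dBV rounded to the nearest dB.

In dB, series stages simply add:
-15 − 16 − 22 − 4 − 23 + 23 = -57 dBV.

-57 dBV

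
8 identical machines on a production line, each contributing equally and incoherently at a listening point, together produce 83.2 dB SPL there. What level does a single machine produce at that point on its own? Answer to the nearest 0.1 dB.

74.2 dB SPL

8 equal incoherent sources add 10·log₁₀(8) = 9.03 dB over one source.
L_one = 83.2 − 9.03 = 74.2 dB SPL.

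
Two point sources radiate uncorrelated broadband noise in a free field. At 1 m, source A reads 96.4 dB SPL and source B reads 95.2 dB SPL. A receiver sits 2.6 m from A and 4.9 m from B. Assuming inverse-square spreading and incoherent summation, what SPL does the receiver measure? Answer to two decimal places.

At the listener: L_A = 96.4 − 20·log₁₀(2.6) = 88.101 dB; L_B = 95.2 − 20·log₁₀(4.9) = 81.396 dB.
Combined: 10·log₁₀(10^(88.101/10)+10^(81.396/10)) = 88.94 dB SPL.

88.94 dB SPL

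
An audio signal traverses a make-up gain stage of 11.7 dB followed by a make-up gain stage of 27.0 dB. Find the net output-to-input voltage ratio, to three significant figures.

Net gain = 11.7 + 27.0 = 38.7 dB.
Voltage ratio = 10^(38.7/20) = 86.1.

86.1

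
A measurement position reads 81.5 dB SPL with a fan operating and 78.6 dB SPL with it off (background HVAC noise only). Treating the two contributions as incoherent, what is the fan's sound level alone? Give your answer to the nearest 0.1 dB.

78.4 dB SPL

Remove the background by subtracting linear intensities:
L_src = 10·log₁₀(10^(81.5/10) − 10^(78.6/10)) = 10·log₁₀(68810000) = 78.4 dB SPL.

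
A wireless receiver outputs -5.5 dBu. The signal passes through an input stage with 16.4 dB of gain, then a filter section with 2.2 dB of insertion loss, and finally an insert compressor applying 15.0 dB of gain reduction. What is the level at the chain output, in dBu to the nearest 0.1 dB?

Gain stages sum in dB:
-5.5 + 16.4 − 2.2 − 15.0 = -6.3 dBu.

-6.3 dBu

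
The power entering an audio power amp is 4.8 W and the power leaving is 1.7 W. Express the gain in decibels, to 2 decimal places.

-4.51 dB

Power is a power quantity, so gain = 10·log₁₀(P_out/P_in).
10·log₁₀(1.7/4.8) = 10·log₁₀(0.3542) = -4.51 dB.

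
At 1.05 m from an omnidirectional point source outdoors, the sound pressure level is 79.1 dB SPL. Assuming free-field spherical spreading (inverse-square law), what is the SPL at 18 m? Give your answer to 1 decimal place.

54.4 dB SPL

For a point source in a free field, ΔL = −20·log₁₀(d₂/d₁).
ΔL = −20·log₁₀(18/1.05) = -24.68 dB, so L₂ = 79.1 + (-24.68) = 54.4 dB SPL.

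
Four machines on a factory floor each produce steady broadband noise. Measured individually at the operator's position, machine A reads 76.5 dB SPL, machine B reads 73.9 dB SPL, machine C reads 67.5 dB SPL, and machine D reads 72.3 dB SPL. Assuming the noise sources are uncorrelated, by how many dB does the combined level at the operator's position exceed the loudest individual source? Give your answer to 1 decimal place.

3.1 dB

Incoherent sources sum as intensities:
L_total = 10·log₁₀(10^(76.5/10) + 10^(73.9/10) + 10^(67.5/10) + 10^(72.3/10)) = 79.63 dB SPL.
Excess over the loudest (76.5 dB): 79.63 − 76.5 = 3.1 dB.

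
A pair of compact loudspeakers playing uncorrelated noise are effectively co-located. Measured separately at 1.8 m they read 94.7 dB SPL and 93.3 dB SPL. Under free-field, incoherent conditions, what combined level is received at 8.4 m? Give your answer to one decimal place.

Combined at 1.8 m: 10·log₁₀(10^(94.7/10)+10^(93.3/10)) = 97.07 dB SPL.
Then apply −20·log₁₀(8.4/1.8) = -13.38 dB → 83.7 dB SPL.

83.7 dB SPL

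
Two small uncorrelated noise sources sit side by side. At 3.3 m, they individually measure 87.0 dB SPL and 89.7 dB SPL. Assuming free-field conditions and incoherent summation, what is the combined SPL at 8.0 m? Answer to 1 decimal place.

Combined at 3.3 m: 10·log₁₀(10^(87.0/10)+10^(89.7/10)) = 91.57 dB SPL.
Then apply −20·log₁₀(8.0/3.3) = -7.69 dB → 83.9 dB SPL.

83.9 dB SPL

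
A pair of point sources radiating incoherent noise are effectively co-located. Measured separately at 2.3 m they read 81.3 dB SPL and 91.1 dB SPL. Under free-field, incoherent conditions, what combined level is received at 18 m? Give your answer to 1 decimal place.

73.7 dB SPL

Combined at 2.3 m: 10·log₁₀(10^(81.3/10)+10^(91.1/10)) = 91.53 dB SPL.
Then apply −20·log₁₀(18/2.3) = -17.87 dB → 73.7 dB SPL.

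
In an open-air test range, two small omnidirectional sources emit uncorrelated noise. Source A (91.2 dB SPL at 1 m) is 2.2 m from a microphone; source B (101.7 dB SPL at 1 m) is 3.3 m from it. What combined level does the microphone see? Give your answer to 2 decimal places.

At the listener: L_A = 91.2 − 20·log₁₀(2.2) = 84.352 dB; L_B = 101.7 − 20·log₁₀(3.3) = 91.330 dB.
Combined: 10·log₁₀(10^(84.352/10)+10^(91.330/10)) = 92.12 dB SPL.

92.12 dB SPL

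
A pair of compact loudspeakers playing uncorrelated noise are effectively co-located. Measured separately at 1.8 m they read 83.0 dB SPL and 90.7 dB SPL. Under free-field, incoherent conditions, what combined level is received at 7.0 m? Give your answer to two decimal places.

Combined at 1.8 m: 10·log₁₀(10^(83.0/10)+10^(90.7/10)) = 91.381 dB SPL.
Then apply −20·log₁₀(7.0/1.8) = -11.797 dB → 79.58 dB SPL.

79.58 dB SPL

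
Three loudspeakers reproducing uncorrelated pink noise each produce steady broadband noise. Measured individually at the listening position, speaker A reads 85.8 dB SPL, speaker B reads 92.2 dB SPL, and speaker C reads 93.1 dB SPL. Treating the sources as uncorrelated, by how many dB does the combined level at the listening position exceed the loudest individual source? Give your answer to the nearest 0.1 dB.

3.0 dB

Add the sources as powers (linear), then convert back to dB:
L_total = 10·log₁₀(10^(85.8/10) + 10^(92.2/10) + 10^(93.1/10)) = 96.11 dB SPL.
Excess over the loudest (93.1 dB): 96.11 − 93.1 = 3.0 dB.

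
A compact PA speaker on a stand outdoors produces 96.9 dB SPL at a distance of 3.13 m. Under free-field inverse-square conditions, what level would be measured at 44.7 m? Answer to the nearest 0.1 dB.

73.8 dB SPL

Inverse-square spreading gives ΔL = −20·log₁₀(d₂/d₁).
ΔL = −20·log₁₀(44.7/3.13) = -23.10 dB, so L₂ = 96.9 + (-23.10) = 73.8 dB SPL.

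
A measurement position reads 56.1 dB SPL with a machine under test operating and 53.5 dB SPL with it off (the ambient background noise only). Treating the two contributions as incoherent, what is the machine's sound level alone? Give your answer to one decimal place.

Subtract intensities: L_src = 10·log₁₀(10^(L_total/10) − 10^(L_bg/10)).
L_src = 10·log₁₀(10^(56.1/10) − 10^(53.5/10)) = 10·log₁₀(183500) = 52.6 dB SPL.

52.6 dB SPL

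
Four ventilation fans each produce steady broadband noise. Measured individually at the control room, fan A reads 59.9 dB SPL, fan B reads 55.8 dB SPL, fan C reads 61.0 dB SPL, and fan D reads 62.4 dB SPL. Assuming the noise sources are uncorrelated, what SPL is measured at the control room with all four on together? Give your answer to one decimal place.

Incoherent sources sum as intensities:
L_total = 10·log₁₀(10^(59.9/10) + 10^(55.8/10) + 10^(61.0/10) + 10^(62.4/10)) = 10·log₁₀(4354000) = 66.4 dB SPL.

66.4 dB SPL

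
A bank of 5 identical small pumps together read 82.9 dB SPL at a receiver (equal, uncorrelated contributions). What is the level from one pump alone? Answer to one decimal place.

75.9 dB SPL

5 equal incoherent sources add 10·log₁₀(5) = 6.99 dB over one source.
L_one = 82.9 − 6.99 = 75.9 dB SPL.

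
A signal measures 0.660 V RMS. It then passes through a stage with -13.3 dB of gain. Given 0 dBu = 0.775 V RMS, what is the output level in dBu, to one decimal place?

-14.7 dBu

Input level: 20·log₁₀(0.660/0.775) = -1.40 dBu.
Output: -1.40 − 13.3 = -14.7 dBu.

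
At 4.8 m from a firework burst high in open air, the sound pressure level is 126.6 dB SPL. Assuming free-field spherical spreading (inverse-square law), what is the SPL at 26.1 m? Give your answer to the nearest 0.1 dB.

Inverse-square spreading gives ΔL = −20·log₁₀(d₂/d₁).
ΔL = −20·log₁₀(26.1/4.8) = -14.71 dB, so L₂ = 126.6 + (-14.71) = 111.9 dB SPL.

111.9 dB SPL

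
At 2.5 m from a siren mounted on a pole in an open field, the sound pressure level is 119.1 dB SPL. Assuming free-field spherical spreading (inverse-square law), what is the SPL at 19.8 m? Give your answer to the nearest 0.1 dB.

Free-field point source: level drops by 20·log₁₀ of the distance ratio.
ΔL = −20·log₁₀(19.8/2.5) = -17.97 dB, so L₂ = 119.1 + (-17.97) = 101.1 dB SPL.

101.1 dB SPL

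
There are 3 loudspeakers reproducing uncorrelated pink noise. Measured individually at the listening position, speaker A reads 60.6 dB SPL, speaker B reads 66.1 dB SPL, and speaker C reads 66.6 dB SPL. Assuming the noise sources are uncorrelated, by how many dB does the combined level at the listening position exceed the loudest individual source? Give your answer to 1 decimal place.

3.3 dB

Add the sources as powers (linear), then convert back to dB:
L_total = 10·log₁₀(10^(60.6/10) + 10^(66.1/10) + 10^(66.6/10)) = 69.91 dB SPL.
Excess over the loudest (66.6 dB): 69.91 − 66.6 = 3.3 dB.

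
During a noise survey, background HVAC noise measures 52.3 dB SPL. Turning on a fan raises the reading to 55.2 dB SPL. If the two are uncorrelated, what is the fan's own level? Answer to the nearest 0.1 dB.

Background correction is a power subtraction:
L_src = 10·log₁₀(10^(55.2/10) − 10^(52.3/10)) = 10·log₁₀(161300) = 52.1 dB SPL.

52.1 dB SPL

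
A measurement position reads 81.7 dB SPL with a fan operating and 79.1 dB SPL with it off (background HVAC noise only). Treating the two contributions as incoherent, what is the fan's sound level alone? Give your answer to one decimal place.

Subtract intensities: L_src = 10·log₁₀(10^(L_total/10) − 10^(L_bg/10)).
L_src = 10·log₁₀(10^(81.7/10) − 10^(79.1/10)) = 10·log₁₀(66630000) = 78.2 dB SPL.

78.2 dB SPL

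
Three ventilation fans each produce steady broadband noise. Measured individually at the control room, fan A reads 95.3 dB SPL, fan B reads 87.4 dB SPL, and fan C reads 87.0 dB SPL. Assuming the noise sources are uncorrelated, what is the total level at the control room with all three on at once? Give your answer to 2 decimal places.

Add the sources as powers (linear), then convert back to dB:
L_total = 10·log₁₀(10^(95.3/10) + 10^(87.4/10) + 10^(87.0/10)) = 10·log₁₀(4439000000) = 96.47 dB SPL.

96.47 dB SPL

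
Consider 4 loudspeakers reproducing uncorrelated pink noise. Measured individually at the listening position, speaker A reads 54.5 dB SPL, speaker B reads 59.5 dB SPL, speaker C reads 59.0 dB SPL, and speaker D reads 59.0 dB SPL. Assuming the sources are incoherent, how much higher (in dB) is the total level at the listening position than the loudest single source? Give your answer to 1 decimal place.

Incoherent sources sum as intensities:
L_total = 10·log₁₀(10^(54.5/10) + 10^(59.5/10) + 10^(59.0/10) + 10^(59.0/10)) = 64.41 dB SPL.
Excess over the loudest (59.5 dB): 64.41 − 59.5 = 4.9 dB.

4.9 dB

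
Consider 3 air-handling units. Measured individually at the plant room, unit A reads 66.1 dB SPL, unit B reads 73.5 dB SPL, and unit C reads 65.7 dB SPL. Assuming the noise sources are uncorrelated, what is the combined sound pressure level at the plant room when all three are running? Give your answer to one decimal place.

Add the sources as powers (linear), then convert back to dB:
L_total = 10·log₁₀(10^(66.1/10) + 10^(73.5/10) + 10^(65.7/10)) = 10·log₁₀(30180000) = 74.8 dB SPL.

74.8 dB SPL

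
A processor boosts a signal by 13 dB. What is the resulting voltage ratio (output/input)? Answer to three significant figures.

Voltage ratio = 10^(dB/20).
10^(13/20) = 10^(0.6500) = 4.47.

4.47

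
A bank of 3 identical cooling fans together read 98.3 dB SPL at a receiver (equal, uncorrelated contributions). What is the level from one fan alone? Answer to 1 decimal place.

93.5 dB SPL

3 equal incoherent sources add 10·log₁₀(3) = 4.77 dB over one source.
L_one = 98.3 − 4.77 = 93.5 dB SPL.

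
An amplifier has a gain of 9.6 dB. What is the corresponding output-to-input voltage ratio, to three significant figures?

3.02

Voltage ratio = 10^(dB/20).
10^(9.6/20) = 10^(0.4800) = 3.02.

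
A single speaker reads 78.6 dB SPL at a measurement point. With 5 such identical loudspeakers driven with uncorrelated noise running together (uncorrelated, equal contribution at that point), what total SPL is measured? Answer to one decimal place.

85.6 dB SPL

5 equal incoherent sources raise the level by 10·log₁₀(5) = 6.99 dB.
L_total = 78.6 + 6.99 = 85.6 dB SPL.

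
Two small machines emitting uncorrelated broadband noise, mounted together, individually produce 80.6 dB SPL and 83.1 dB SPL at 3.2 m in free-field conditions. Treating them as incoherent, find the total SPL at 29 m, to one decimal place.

Combined at 3.2 m: 10·log₁₀(10^(80.6/10)+10^(83.1/10)) = 85.04 dB SPL.
Then apply −20·log₁₀(29/3.2) = -19.14 dB → 65.9 dB SPL.

65.9 dB SPL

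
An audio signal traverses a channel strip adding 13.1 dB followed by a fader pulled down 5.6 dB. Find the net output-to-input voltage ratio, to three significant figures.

2.37

Net gain = 13.1 + (−5.6) = 7.5 dB.
Voltage ratio = 10^(7.5/20) = 2.37.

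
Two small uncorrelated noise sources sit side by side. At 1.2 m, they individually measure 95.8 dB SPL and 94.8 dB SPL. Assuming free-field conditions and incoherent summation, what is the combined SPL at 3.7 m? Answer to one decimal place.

88.6 dB SPL

Combined at 1.2 m: 10·log₁₀(10^(95.8/10)+10^(94.8/10)) = 98.34 dB SPL.
Then apply −20·log₁₀(3.7/1.2) = -9.78 dB → 88.6 dB SPL.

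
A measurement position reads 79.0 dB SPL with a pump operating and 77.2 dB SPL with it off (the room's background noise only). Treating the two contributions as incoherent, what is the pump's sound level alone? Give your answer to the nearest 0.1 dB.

Subtract intensities: L_src = 10·log₁₀(10^(L_total/10) − 10^(L_bg/10)).
L_src = 10·log₁₀(10^(79.0/10) − 10^(77.2/10)) = 10·log₁₀(26950000) = 74.3 dB SPL.

74.3 dB SPL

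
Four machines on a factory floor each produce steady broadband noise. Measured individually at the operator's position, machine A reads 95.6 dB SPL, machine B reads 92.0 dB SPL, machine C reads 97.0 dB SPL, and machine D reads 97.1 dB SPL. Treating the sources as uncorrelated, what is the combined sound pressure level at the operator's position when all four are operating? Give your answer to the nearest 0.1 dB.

101.9 dB SPL

Incoherent sources sum as intensities:
L_total = 10·log₁₀(10^(95.6/10) + 10^(92.0/10) + 10^(97.0/10) + 10^(97.1/10)) = 10·log₁₀(15356000000) = 101.9 dB SPL.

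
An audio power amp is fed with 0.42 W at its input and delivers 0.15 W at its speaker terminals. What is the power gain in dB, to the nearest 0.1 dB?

Power is a power quantity, so gain = 10·log₁₀(P_out/P_in).
10·log₁₀(0.15/0.42) = 10·log₁₀(0.3571) = -4.5 dB.

-4.5 dB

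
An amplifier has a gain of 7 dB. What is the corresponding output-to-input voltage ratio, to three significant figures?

2.24

Voltage ratio = 10^(dB/20).
10^(7/20) = 10^(0.3500) = 2.24.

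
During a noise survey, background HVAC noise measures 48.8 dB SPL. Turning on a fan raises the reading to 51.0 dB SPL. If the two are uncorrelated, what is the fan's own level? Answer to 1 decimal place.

47.0 dB SPL

Subtract intensities: L_src = 10·log₁₀(10^(L_total/10) − 10^(L_bg/10)).
L_src = 10·log₁₀(10^(51.0/10) − 10^(48.8/10)) = 10·log₁₀(50030) = 47.0 dB SPL.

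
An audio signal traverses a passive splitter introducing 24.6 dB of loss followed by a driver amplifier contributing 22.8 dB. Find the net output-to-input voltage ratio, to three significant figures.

0.813

Net gain = (−24.6) + 22.8 = -1.8 dB.
Voltage ratio = 10^(-1.8/20) = 0.813.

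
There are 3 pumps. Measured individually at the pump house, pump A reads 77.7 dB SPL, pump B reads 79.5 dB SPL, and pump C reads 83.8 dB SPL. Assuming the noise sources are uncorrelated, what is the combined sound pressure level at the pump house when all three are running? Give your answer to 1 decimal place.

Uncorrelated sources add in intensity (power), not in dB.
L_total = 10·log₁₀(10^(77.7/10) + 10^(79.5/10) + 10^(83.8/10)) = 10·log₁₀(387900000) = 85.9 dB SPL.

85.9 dB SPL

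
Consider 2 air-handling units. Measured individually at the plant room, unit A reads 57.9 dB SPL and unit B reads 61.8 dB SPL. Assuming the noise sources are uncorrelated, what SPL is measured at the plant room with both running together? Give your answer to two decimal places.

Incoherent sources sum as intensities:
L_total = 10·log₁₀(10^(57.9/10) + 10^(61.8/10)) = 10·log₁₀(2130000) = 63.28 dB SPL.

63.28 dB SPL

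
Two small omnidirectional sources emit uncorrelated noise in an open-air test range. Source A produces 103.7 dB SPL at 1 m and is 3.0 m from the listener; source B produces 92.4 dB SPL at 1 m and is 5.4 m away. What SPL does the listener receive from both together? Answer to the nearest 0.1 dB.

At the listener: L_A = 103.7 − 20·log₁₀(3.0) = 94.16 dB; L_B = 92.4 − 20·log₁₀(5.4) = 77.75 dB.
Combined: 10·log₁₀(10^(94.16/10)+10^(77.75/10)) = 94.3 dB SPL.

94.3 dB SPL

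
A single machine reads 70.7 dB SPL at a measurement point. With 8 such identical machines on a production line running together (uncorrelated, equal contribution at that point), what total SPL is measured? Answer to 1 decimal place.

79.7 dB SPL

8 equal incoherent sources raise the level by 10·log₁₀(8) = 9.03 dB.
L_total = 70.7 + 9.03 = 79.7 dB SPL.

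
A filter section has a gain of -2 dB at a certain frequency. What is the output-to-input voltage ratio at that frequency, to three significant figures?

0.794

Voltage ratio = 10^(dB/20).
10^(-2/20) = 10^(-0.1000) = 0.794.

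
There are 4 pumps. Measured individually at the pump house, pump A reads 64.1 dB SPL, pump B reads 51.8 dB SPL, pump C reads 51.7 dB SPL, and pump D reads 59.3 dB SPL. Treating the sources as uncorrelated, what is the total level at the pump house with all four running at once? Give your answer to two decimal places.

65.71 dB SPL

Incoherent sources sum as intensities:
L_total = 10·log₁₀(10^(64.1/10) + 10^(51.8/10) + 10^(51.7/10) + 10^(59.3/10)) = 10·log₁₀(3721000) = 65.71 dB SPL.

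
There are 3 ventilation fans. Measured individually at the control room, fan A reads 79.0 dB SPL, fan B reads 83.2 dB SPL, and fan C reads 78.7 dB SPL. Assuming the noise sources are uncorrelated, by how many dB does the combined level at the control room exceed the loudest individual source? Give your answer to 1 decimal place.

Uncorrelated sources add in intensity (power), not in dB.
L_total = 10·log₁₀(10^(79.0/10) + 10^(83.2/10) + 10^(78.7/10)) = 85.59 dB SPL.
Excess over the loudest (83.2 dB): 85.59 − 83.2 = 2.4 dB.

2.4 dB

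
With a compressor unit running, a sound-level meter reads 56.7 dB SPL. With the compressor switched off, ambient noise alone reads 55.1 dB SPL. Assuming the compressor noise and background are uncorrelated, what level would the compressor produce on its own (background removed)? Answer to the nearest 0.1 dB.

51.6 dB SPL

Background correction is a power subtraction:
L_src = 10·log₁₀(10^(56.7/10) − 10^(55.1/10)) = 10·log₁₀(144100) = 51.6 dB SPL.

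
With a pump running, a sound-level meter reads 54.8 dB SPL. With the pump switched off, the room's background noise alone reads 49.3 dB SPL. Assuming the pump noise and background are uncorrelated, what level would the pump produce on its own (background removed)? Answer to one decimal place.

53.4 dB SPL

Subtract intensities: L_src = 10·log₁₀(10^(L_total/10) − 10^(L_bg/10)).
L_src = 10·log₁₀(10^(54.8/10) − 10^(49.3/10)) = 10·log₁₀(216900) = 53.4 dB SPL.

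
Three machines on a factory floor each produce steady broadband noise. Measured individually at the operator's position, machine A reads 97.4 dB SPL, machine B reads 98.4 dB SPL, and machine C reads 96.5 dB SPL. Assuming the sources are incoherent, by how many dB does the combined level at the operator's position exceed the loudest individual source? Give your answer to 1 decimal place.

3.9 dB

Uncorrelated sources add in intensity (power), not in dB.
L_total = 10·log₁₀(10^(97.4/10) + 10^(98.4/10) + 10^(96.5/10)) = 102.27 dB SPL.
Excess over the loudest (98.4 dB): 102.27 − 98.4 = 3.9 dB.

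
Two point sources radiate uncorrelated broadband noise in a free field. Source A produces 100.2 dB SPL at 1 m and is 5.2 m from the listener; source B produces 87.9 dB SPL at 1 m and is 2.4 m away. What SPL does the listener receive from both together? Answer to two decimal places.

86.94 dB SPL

At the listener: L_A = 100.2 − 20·log₁₀(5.2) = 85.880 dB; L_B = 87.9 − 20·log₁₀(2.4) = 80.296 dB.
Combined: 10·log₁₀(10^(85.880/10)+10^(80.296/10)) = 86.94 dB SPL.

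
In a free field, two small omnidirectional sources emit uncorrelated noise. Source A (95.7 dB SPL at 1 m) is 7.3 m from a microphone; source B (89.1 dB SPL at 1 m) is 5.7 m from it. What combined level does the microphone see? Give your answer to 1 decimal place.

At the listener: L_A = 95.7 − 20·log₁₀(7.3) = 78.43 dB; L_B = 89.1 − 20·log₁₀(5.7) = 73.98 dB.
Combined: 10·log₁₀(10^(78.43/10)+10^(73.98/10)) = 79.8 dB SPL.

79.8 dB SPL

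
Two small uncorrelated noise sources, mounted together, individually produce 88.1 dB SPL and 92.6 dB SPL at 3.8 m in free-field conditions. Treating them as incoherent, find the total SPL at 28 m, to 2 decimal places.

76.57 dB SPL

Combined at 3.8 m: 10·log₁₀(10^(88.1/10)+10^(92.6/10)) = 93.919 dB SPL.
Then apply −20·log₁₀(28/3.8) = -17.347 dB → 76.57 dB SPL.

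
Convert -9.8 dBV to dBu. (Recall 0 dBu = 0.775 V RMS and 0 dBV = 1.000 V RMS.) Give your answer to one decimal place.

The offset between the scales is 20·log₁₀(0.775/1.000) = −2.214 dB.
So dBu = -9.8 + 2.214 = -7.6 dBu.

-7.6 dBu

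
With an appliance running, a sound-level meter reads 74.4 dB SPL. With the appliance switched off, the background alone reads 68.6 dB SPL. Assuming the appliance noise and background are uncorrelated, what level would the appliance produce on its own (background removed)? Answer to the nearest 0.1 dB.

Background correction is a power subtraction:
L_src = 10·log₁₀(10^(74.4/10) − 10^(68.6/10)) = 10·log₁₀(20300000) = 73.1 dB SPL.

73.1 dB SPL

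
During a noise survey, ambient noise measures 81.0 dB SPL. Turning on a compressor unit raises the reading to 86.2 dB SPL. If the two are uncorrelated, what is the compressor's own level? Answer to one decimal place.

84.6 dB SPL

Subtract intensities: L_src = 10·log₁₀(10^(L_total/10) − 10^(L_bg/10)).
L_src = 10·log₁₀(10^(86.2/10) − 10^(81.0/10)) = 10·log₁₀(291000000) = 84.6 dB SPL.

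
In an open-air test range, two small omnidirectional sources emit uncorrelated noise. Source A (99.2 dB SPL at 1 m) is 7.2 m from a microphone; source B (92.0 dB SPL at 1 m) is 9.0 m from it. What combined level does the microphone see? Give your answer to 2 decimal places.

82.55 dB SPL

At the listener: L_A = 99.2 − 20·log₁₀(7.2) = 82.053 dB; L_B = 92.0 − 20·log₁₀(9.0) = 72.915 dB.
Combined: 10·log₁₀(10^(82.053/10)+10^(72.915/10)) = 82.55 dB SPL.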